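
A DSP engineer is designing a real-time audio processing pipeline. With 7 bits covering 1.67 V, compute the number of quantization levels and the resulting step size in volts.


Step 1 — number of quantization levels:
L = 2^N = 2^7 = 128

Step 2 — LSB step size:
delta = Vfs / L
      = 1.67 / 128
      = 0.01304687 V

Levels = 128; step size = 0.01304687 V


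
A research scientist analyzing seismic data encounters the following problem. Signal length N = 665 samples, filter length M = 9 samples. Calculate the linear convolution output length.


Linear convolution output length:
L = N + M - 1
  = 665 + 9 - 1
  = 673 samples

673


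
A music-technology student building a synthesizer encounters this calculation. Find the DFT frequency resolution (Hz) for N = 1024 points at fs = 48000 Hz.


DFT frequency resolution:
df = fs / N
   = 48000 / 1024
   = 46.875 Hz

46.875 Hz


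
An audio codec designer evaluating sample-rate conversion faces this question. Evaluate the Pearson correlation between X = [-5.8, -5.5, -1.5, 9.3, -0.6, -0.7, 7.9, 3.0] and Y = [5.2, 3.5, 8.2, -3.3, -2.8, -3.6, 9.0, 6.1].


Pearson correlation coefficient (population):
r = cov(X,Y) / (std(X) * std(Y))
Mean X = 0.7625, Mean Y = 2.7875
Cov(X,Y) = -1.975469
Std(X) = 5.246889, Std(Y) = 4.927839
r = -0.0764

-0.0764


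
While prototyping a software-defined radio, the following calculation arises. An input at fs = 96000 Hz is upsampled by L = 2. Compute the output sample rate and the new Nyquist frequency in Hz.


Step 1 — output sample rate after interpolation by L:
fs_out = L * fs_in = 2 * 96000 = 192000 Hz

Step 2 — Nyquist frequency of the output stream:
f_Nyq = fs_out / 2 = 192000 / 2 = 96000.0 Hz

fs_out = 192000 Hz; f_Nyquist = 96000.0 Hz


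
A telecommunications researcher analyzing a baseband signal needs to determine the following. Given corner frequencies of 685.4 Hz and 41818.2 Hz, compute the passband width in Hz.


Bandwidth is the difference of -3dB frequencies:
BW = f_high - f_low
   = 41818.2 - 685.4
   = 41132.8 Hz

41132.8 Hz


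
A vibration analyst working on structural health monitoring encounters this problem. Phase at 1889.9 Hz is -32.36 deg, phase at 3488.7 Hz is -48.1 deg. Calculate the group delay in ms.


Group delay from phase difference:
tau = -d(phi)/d(omega)
d(phi) = -15.74 deg = -0.274715 rad
d(omega) = 2*pi*(3488.7 - 1889.9) = 10045.5567 rad/s
tau = -(-0.274715) / 10045.5567
    = 0.0273 ms

0.0273 ms


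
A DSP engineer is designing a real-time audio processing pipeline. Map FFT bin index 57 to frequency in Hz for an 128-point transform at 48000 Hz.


Frequency of DFT bin k:
f_k = k * fs / N
    = 57 * 48000 / 128
    = 2736000 / 128
    = 21375.0 Hz

21375.0 Hz


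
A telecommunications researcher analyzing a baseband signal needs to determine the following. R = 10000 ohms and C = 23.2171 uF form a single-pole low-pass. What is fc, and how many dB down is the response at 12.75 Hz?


Step 1 — cutoff frequency:
fc = 1 / (2*pi*R*C)
C = 23.2171 uF = 2.32171e-05 F
fc = 1 / (2*pi*10000*2.32171e-05)
   = 0.685507 Hz

Step 2 — magnitude at f = 12.75 Hz:
|H(f)| = 1 / sqrt(1 + (f/fc)^2)
f/fc = 12.75 / 0.685507 = 18.599372
|H| = 1 / sqrt(1 + 345.936639) = 0.0536877
|H|_dB = 20*log10(0.0536877) = -25.4 dB

fc = 0.685507 Hz; |H(12.75 Hz)| = -25.4 dB


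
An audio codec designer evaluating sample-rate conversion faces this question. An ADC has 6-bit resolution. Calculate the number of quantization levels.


Number of quantization levels = 2^N
= 2^6
= 64

64


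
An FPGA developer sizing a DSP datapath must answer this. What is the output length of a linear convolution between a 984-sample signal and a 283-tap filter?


Linear convolution output length:
L = N + M - 1
  = 984 + 283 - 1
  = 1266 samples

1266


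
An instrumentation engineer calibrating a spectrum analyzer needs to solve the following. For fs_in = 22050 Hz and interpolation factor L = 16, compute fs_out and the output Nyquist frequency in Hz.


Step 1 — output sample rate after interpolation by L:
fs_out = L * fs_in = 16 * 22050 = 352800 Hz

Step 2 — Nyquist frequency of the output stream:
f_Nyq = fs_out / 2 = 352800 / 2 = 176400.0 Hz

fs_out = 352800 Hz; f_Nyquist = 176400.0 Hz


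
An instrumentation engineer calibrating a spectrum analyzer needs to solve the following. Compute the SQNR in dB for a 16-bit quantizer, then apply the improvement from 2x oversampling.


Step 1 — baseline SQNR at Nyquist:
SQNR_base = 6.02*N + 1.76
          = 6.02*16 + 1.76
          = 98.08 dB

Step 2 — oversampling processing gain:
G = 10*log10(OSR) = 10*log10(2) = 3.01 dB

Step 3 — total:
SQNR_total = 98.08 + 3.01 = 101.09 dB

Base SQNR = 98.08 dB; oversampled SQNR = 101.09 dB


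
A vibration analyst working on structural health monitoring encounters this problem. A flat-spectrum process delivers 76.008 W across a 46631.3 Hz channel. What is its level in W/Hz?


Power spectral density:
PSD = P / BW
    = 76.008 / 46631.3
    = 0.00162998 W/Hz

0.00162998 W/Hz


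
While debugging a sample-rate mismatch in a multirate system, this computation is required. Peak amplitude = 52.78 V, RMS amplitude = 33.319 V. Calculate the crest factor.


Crest factor is the ratio of peak to RMS:
CF = V_peak / V_rms
   = 52.78 / 33.319
   = 1.5841

1.5841


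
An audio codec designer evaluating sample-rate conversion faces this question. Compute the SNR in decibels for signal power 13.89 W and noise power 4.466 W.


SNR in decibels:
SNR = 10 * log10(Ps / Pn)
    = 10 * log10(13.89 / 4.466)
    = 10 * log10(3.1102)
    = 10 * 0.4928
    = 4.93 dB

4.93 dB


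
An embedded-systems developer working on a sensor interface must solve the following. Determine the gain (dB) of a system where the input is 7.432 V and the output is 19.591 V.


Voltage gain in dB:
G = 20 * log10(Vout / Vin)
  = 20 * log10(19.591 / 7.432)
  = 20 * log10(2.636033)
  = 20 * 0.420951
  = 8.42 dB

8.42 dB


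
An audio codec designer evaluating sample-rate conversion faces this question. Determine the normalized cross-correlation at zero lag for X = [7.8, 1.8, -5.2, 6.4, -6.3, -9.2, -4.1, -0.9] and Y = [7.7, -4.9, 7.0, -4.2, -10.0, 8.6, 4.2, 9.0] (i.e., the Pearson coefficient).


Pearson correlation coefficient (population):
r = cov(X,Y) / (std(X) * std(Y))
Mean X = -1.2125, Mean Y = 2.175
Cov(X,Y) = -4.047812
Std(X) = 5.725696, Std(Y) = 6.93447
r = -0.1019

-0.1019


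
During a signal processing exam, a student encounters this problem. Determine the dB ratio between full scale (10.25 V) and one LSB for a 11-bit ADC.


Dynamic range from full-scale to LSB:
V_min = V_max / 2^bits = 10.25 / 2^11
DR = 20 * log10(V_max / V_min)
   = 20 * log10(2^11)
   = 20 * 11 * log10(2)
   = 66.23 dB

66.23 dB


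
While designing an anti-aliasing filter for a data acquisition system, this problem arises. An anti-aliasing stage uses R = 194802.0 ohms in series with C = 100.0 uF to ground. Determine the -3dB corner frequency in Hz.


Cutoff frequency of a first-order RC filter:
fc = 1 / (2 * pi * R * C)
C = 100.0 uF = 0.0001 F
fc = 1 / (2 * pi * 194802.0 * 0.0001)
   = 1 / 122.39770642092
   = 0.00817 Hz

0.00817 Hz


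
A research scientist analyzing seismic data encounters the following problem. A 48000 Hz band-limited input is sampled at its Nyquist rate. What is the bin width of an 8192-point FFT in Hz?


Step 1 — Nyquist sampling rate:
fs = 2 * fmax = 2 * 48000 = 96000 Hz

Step 2 — DFT bin spacing:
df = fs / N = 96000 / 8192 = 11.7188 Hz

11.7188 Hz


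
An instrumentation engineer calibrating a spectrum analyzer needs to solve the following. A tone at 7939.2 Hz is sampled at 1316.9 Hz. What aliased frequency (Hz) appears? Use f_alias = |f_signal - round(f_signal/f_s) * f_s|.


Compute the nearest integer multiple of fs to the signal:
n = round(7939.2 / 1316.9) = 6
f_alias = |7939.2 - 6 * 1316.9|
        = |7939.2 - 7901.4|
        = 37.8 Hz

37.8


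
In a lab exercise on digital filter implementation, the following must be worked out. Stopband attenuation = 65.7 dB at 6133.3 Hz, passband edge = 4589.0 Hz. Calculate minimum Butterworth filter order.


Butterworth filter order formula:
n = log10(10^(A/10) - 1) / (2 * log10(f_stop/f_pass))
10^(65.7/10) - 1 = 3715351.291
f_stop/f_pass = 6133.3 / 4589.0 = 1.3365
n = 26.0764 -> ceil = 27

27


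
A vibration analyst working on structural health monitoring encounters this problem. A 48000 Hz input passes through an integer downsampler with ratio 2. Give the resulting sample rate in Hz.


Decimation reduces the sample rate:
fs_out = fs_in / M
       = 48000 / 2
       = 24000.0 Hz

24000.0 Hz


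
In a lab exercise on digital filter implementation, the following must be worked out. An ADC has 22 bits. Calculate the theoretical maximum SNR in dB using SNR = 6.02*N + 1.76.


Theoretical SNR for a full-scale sinusoid:
SNR = 6.02 * N + 1.76
    = 6.02 * 22 + 1.76
    = 132.44 + 1.76
    = 134.2 dB

134.2 dB


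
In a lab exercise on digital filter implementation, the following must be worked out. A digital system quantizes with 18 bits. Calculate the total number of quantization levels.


Number of quantization levels = 2^N
= 2^18
= 262144

262144


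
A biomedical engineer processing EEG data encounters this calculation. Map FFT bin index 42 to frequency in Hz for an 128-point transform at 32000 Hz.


Frequency of DFT bin k:
f_k = k * fs / N
    = 42 * 32000 / 128
    = 1344000 / 128
    = 10500.0 Hz

10500.0 Hz


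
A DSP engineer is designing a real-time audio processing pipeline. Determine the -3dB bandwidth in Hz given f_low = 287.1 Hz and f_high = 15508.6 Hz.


Bandwidth is the difference of -3dB frequencies:
BW = f_high - f_low
   = 15508.6 - 287.1
   = 15221.5 Hz

15221.5 Hz


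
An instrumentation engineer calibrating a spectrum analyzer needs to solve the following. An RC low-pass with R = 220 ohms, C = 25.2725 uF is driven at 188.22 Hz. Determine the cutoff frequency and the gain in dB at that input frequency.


Step 1 — cutoff frequency:
fc = 1 / (2*pi*R*C)
C = 25.2725 uF = 2.52725e-05 F
fc = 1 / (2*pi*220*2.52725e-05)
   = 28.6252 Hz

Step 2 — magnitude at f = 188.22 Hz:
|H(f)| = 1 / sqrt(1 + (f/fc)^2)
f/fc = 188.22 / 28.6252 = 6.575325
|H| = 1 / sqrt(1 + 43.234899) = 0.1503549
|H|_dB = 20*log10(0.1503549) = -16.46 dB

fc = 28.6252 Hz; |H(188.22 Hz)| = -16.46 dB


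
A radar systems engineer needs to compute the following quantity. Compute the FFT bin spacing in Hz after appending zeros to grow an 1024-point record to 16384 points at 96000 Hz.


Frequency resolution after zero-padding:
N_padded = 1024 * 16 = 16384
df = fs / N_padded
   = 96000 / 16384
   = 5.8594 Hz

5.8594 Hz


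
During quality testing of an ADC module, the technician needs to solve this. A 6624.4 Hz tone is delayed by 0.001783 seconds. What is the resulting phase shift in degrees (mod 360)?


Phase shift from frequency and time delay:
phi = 360 * f * t_delay
    = 360 * 6624.4 * 0.001783
    = 4252.07 degrees
    mod 360 = 292.07 degrees

292.07 degrees


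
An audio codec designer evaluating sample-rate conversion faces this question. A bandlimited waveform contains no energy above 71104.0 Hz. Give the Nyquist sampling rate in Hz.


The Nyquist rate is twice the maximum frequency component.
fs_min = 2 * fmax
      = 2 * 71104.0
      = 142208.0 Hz

142208.0


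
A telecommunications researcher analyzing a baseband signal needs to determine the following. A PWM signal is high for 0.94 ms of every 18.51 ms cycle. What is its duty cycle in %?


Duty cycle as a percentage:
DC = (t_on / T) * 100
   = (0.94 / 18.51) * 100
   = 0.050783 * 100
   = 5.08 %

5.08 %


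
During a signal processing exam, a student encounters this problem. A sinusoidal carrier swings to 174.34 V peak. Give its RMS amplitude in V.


RMS voltage for a sinusoidal waveform:
V_rms = V_peak / sqrt(2)
      = 174.34 / 1.414214
      = 123.277 V

123.277 V


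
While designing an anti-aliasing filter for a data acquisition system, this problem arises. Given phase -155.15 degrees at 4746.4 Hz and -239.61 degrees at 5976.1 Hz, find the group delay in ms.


Group delay from phase difference:
tau = -d(phi)/d(omega)
d(phi) = -84.46 deg = -1.474105 rad
d(omega) = 2*pi*(5976.1 - 4746.4) = 7726.433 rad/s
tau = -(-1.474105) / 7726.433
    = 0.1908 ms

0.1908 ms


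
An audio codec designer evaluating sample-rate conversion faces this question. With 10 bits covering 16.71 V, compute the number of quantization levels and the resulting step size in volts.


Step 1 — number of quantization levels:
L = 2^N = 2^10 = 1024

Step 2 — LSB step size:
delta = Vfs / L
      = 16.71 / 1024
      = 0.01631836 V

Levels = 1024; step size = 0.01631836 V


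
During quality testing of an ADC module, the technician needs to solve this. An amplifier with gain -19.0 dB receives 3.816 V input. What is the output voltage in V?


Output voltage from dB gain:
V_out = V_in * 10^(gain_dB / 20)
      = 3.816 * 10^(-19.0 / 20)
      = 3.816 * 0.112202
      = 0.4282 V

0.4282 V


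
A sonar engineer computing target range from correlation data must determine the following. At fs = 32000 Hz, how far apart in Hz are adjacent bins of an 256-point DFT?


DFT frequency resolution:
df = fs / N
   = 32000 / 256
   = 125.0 Hz

125.0 Hz


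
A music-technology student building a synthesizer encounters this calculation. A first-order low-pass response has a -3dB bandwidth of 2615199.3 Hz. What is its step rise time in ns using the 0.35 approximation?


Rise time from bandwidth relationship:
tr = 0.35 / BW
   = 0.35 / 2615199.3
   = 1.338330123e-07 s
   = 133.833 ns

133.833 ns


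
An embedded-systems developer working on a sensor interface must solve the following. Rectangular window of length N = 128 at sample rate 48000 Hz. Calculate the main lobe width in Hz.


Main lobe width for a rectangular window:
Width = 2 * fs / N
      = 2 * 48000 / 128
      = 96000 / 128
      = 750.0 Hz

750.0 Hz


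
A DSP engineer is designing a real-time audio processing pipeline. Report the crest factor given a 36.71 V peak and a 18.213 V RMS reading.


Crest factor is the ratio of peak to RMS:
CF = V_peak / V_rms
   = 36.71 / 18.213
   = 2.0156

2.0156


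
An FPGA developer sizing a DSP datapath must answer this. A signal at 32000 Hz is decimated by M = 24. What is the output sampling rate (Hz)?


Decimation reduces the sample rate:
fs_out = fs_in / M
       = 32000 / 24
       = 1333.3333 Hz

1333.3333 Hz


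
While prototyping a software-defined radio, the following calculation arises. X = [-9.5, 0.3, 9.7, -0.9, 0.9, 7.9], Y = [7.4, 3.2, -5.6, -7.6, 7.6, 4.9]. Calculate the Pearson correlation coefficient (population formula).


Pearson correlation coefficient (population):
r = cov(X,Y) / (std(X) * std(Y))
Mean X = 1.4, Mean Y = 1.65
Cov(X,Y) = -14.188333
Std(X) = 6.280923, Std(Y) = 6.049173
r = -0.3734

-0.3734


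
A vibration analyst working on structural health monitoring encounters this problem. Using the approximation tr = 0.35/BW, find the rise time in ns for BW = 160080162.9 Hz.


Rise time from bandwidth relationship:
tr = 0.35 / BW
   = 0.35 / 160080162.9
   = 2.186404572e-09 s
   = 2.1864 ns

2.1864 ns


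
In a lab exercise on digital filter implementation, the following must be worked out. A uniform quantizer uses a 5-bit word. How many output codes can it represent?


Number of quantization levels = 2^N
= 2^5
= 32

32


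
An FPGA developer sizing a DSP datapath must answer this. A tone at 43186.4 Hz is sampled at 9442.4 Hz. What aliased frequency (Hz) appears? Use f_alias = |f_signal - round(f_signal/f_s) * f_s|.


Compute the nearest integer multiple of fs to the signal:
n = round(43186.4 / 9442.4) = 5
f_alias = |43186.4 - 5 * 9442.4|
        = |43186.4 - 47212.0|
        = 4025.6 Hz

4025.6


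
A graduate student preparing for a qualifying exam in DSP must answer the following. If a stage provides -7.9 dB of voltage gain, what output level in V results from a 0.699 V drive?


Output voltage from dB gain:
V_out = V_in * 10^(gain_dB / 20)
      = 0.699 * 10^(-7.9 / 20)
      = 0.699 * 0.402717
      = 0.2815 V

0.2815 V


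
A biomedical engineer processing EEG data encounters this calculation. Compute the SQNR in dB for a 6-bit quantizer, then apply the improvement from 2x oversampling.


Step 1 — baseline SQNR at Nyquist:
SQNR_base = 6.02*N + 1.76
          = 6.02*6 + 1.76
          = 37.88 dB

Step 2 — oversampling processing gain:
G = 10*log10(OSR) = 10*log10(2) = 3.01 dB

Step 3 — total:
SQNR_total = 37.88 + 3.01 = 40.89 dB

Base SQNR = 37.88 dB; oversampled SQNR = 40.89 dB


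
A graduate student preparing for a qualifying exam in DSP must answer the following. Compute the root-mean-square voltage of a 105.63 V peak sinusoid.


RMS voltage for a sinusoidal waveform:
V_rms = V_peak / sqrt(2)
      = 105.63 / 1.414214
      = 74.692 V

74.692 V


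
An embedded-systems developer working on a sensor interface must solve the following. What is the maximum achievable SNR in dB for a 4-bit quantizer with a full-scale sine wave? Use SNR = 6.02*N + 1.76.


Theoretical SNR for a full-scale sinusoid:
SNR = 6.02 * N + 1.76
    = 6.02 * 4 + 1.76
    = 24.08 + 1.76
    = 25.84 dB

25.84 dB


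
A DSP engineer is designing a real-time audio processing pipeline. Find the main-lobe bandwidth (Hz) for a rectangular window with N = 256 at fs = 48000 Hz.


Main lobe width for a rectangular window:
Width = 2 * fs / N
      = 2 * 48000 / 256
      = 96000 / 256
      = 375.0 Hz

375.0 Hz


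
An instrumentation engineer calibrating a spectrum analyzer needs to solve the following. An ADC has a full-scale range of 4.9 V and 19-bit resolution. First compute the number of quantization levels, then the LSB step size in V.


Step 1 — number of quantization levels:
L = 2^N = 2^19 = 524288

Step 2 — LSB step size:
delta = Vfs / L
      = 4.9 / 524288
      = 9.35e-06 V

Levels = 524288; step size = 9.35e-06 V


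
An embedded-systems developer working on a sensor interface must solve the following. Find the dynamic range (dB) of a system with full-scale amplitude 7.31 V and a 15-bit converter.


Dynamic range from full-scale to LSB:
V_min = V_max / 2^bits = 7.31 / 2^15
DR = 20 * log10(V_max / V_min)
   = 20 * log10(2^15)
   = 20 * 15 * log10(2)
   = 90.31 dB

90.31 dB


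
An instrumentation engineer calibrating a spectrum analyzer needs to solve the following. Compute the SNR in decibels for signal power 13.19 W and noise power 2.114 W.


SNR in decibels:
SNR = 10 * log10(Ps / Pn)
    = 10 * log10(13.19 / 2.114)
    = 10 * log10(6.2394)
    = 10 * 0.7951
    = 7.95 dB

7.95 dB


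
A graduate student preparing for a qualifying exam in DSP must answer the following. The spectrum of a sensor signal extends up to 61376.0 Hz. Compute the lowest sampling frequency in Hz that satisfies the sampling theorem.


The Nyquist rate is twice the maximum frequency component.
fs_min = 2 * fmax
      = 2 * 61376.0
      = 122752.0 Hz

122752.0


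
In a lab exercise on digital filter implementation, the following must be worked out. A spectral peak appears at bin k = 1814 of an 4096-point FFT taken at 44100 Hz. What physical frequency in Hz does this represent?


Frequency of DFT bin k:
f_k = k * fs / N
    = 1814 * 44100 / 4096
    = 79997400 / 4096
    = 19530.615 Hz

19530.615 Hz


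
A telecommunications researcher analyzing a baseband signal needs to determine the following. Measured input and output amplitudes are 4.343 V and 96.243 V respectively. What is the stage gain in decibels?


Voltage gain in dB:
G = 20 * log10(Vout / Vin)
  = 20 * log10(96.243 / 4.343)
  = 20 * log10(22.160488)
  = 20 * 1.345579
  = 26.91 dB

26.91 dB


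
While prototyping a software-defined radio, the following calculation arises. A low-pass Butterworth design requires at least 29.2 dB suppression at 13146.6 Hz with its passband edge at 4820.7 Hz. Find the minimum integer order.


Butterworth filter order formula:
n = log10(10^(A/10) - 1) / (2 * log10(f_stop/f_pass))
10^(29.2/10) - 1 = 830.7638
f_stop/f_pass = 13146.6 / 4820.7 = 2.7271
n = 3.3503 -> ceil = 4

4


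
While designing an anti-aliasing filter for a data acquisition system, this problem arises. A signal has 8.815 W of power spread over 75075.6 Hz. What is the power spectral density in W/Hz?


Power spectral density:
PSD = P / BW
    = 8.815 / 75075.6
    = 0.00011741 W/Hz

0.00011741 W/Hz


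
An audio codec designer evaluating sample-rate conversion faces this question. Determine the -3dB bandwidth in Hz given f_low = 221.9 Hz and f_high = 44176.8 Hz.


Bandwidth is the difference of -3dB frequencies:
BW = f_high - f_low
   = 44176.8 - 221.9
   = 43954.9 Hz

43954.9 Hz


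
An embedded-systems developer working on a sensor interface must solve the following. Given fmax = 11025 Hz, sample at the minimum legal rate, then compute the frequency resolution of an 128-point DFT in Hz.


Step 1 — Nyquist sampling rate:
fs = 2 * fmax = 2 * 11025 = 22050 Hz

Step 2 — DFT bin spacing:
df = fs / N = 22050 / 128 = 172.2656 Hz

172.2656 Hz


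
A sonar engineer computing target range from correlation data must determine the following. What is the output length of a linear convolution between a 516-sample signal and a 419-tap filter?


Linear convolution output length:
L = N + M - 1
  = 516 + 419 - 1
  = 934 samples

934


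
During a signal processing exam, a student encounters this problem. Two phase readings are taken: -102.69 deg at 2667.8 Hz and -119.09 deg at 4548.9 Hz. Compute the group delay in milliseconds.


Group delay from phase difference:
tau = -d(phi)/d(omega)
d(phi) = -16.4 deg = -0.286234 rad
d(omega) = 2*pi*(4548.9 - 2667.8) = 11819.2999 rad/s
tau = -(-0.286234) / 11819.2999
    = 0.0242 ms

0.0242 ms


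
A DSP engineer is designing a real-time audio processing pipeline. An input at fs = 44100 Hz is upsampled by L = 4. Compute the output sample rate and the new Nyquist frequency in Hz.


Step 1 — output sample rate after interpolation by L:
fs_out = L * fs_in = 4 * 44100 = 176400 Hz

Step 2 — Nyquist frequency of the output stream:
f_Nyq = fs_out / 2 = 176400 / 2 = 88200.0 Hz

fs_out = 176400 Hz; f_Nyquist = 88200.0 Hz


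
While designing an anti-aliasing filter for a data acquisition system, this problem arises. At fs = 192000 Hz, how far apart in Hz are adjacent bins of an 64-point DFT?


DFT frequency resolution:
df = fs / N
   = 192000 / 64
   = 3000.0 Hz

3000.0 Hz


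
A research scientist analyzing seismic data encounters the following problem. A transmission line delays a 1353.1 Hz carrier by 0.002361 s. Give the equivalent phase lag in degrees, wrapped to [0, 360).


Phase shift from frequency and time delay:
phi = 360 * f * t_delay
    = 360 * 1353.1 * 0.002361
    = 1150.08 degrees
    mod 360 = 70.08 degrees

70.08 degrees


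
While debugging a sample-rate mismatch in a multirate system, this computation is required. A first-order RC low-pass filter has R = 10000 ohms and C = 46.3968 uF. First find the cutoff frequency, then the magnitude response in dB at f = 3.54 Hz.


Step 1 — cutoff frequency:
fc = 1 / (2*pi*R*C)
C = 46.3968 uF = 4.63968e-05 F
fc = 1 / (2*pi*10000*4.63968e-05)
   = 0.34303 Hz

Step 2 — magnitude at f = 3.54 Hz:
|H(f)| = 1 / sqrt(1 + (f/fc)^2)
f/fc = 3.54 / 0.34303 = 10.319797
|H| = 1 / sqrt(1 + 106.49821) = 0.0964494
|H|_dB = 20*log10(0.0964494) = -20.31 dB

fc = 0.34303 Hz; |H(3.54 Hz)| = -20.31 dB


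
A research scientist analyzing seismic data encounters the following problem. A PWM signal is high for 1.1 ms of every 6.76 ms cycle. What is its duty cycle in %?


Duty cycle as a percentage:
DC = (t_on / T) * 100
   = (1.1 / 6.76) * 100
   = 0.162722 * 100
   = 16.27 %

16.27 %


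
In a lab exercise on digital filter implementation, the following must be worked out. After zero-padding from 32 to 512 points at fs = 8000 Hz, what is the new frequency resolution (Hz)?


Frequency resolution after zero-padding:
N_padded = 32 * 16 = 512
df = fs / N_padded
   = 8000 / 512
   = 15.625 Hz

15.625 Hz


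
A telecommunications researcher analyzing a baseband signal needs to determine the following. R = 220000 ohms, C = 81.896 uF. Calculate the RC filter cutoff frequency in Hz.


Cutoff frequency of a first-order RC filter:
fc = 1 / (2 * pi * R * C)
C = 81.896 uF = 8.1896e-05 F
fc = 1 / (2 * pi * 220000 * 8.1896e-05)
   = 1 / 113.20490366169
   = 0.008834 Hz

0.008834 Hz


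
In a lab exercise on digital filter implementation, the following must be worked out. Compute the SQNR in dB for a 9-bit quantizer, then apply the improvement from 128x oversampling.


Step 1 — baseline SQNR at Nyquist:
SQNR_base = 6.02*N + 1.76
          = 6.02*9 + 1.76
          = 55.94 dB

Step 2 — oversampling processing gain:
G = 10*log10(OSR) = 10*log10(128) = 21.07 dB

Step 3 — total:
SQNR_total = 55.94 + 21.07 = 77.01 dB

Base SQNR = 55.94 dB; oversampled SQNR = 77.01 dB


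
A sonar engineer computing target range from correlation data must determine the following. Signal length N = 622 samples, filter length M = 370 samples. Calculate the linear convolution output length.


Linear convolution output length:
L = N + M - 1
  = 622 + 370 - 1
  = 991 samples

991


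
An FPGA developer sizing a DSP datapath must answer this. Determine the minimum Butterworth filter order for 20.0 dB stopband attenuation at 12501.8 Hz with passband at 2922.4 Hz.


Butterworth filter order formula:
n = log10(10^(A/10) - 1) / (2 * log10(f_stop/f_pass))
10^(20.0/10) - 1 = 99.0
f_stop/f_pass = 12501.8 / 2922.4 = 4.2779
n = 1.5807 -> ceil = 2

2


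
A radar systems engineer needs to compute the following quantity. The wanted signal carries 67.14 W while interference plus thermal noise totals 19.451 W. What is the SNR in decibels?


SNR in decibels:
SNR = 10 * log10(Ps / Pn)
    = 10 * log10(67.14 / 19.451)
    = 10 * log10(3.4518)
    = 10 * 0.538
    = 5.38 dB

5.38 dB


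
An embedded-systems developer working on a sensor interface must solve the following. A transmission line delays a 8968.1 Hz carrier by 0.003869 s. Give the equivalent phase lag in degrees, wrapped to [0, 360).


Phase shift from frequency and time delay:
phi = 360 * f * t_delay
    = 360 * 8968.1 * 0.003869
    = 12491.13 degrees
    mod 360 = 251.13 degrees

251.13 degrees


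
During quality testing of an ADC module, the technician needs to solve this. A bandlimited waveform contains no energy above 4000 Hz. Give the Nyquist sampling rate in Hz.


The Nyquist rate is twice the maximum frequency component.
fs_min = 2 * fmax
      = 2 * 4000
      = 8000 Hz

8000


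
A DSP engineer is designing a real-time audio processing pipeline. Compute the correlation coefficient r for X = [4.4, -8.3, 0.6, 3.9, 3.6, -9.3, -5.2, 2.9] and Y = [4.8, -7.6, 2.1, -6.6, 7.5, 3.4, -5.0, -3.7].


Pearson correlation coefficient (population):
r = cov(X,Y) / (std(X) * std(Y))
Mean X = -0.925, Mean Y = -0.6375
Cov(X,Y) = 8.206563
Std(X) = 5.383714, Std(Y) = 5.385382
r = 0.283

0.283


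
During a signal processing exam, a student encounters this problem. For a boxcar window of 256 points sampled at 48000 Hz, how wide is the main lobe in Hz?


Main lobe width for a rectangular window:
Width = 2 * fs / N
      = 2 * 48000 / 256
      = 96000 / 256
      = 375.0 Hz

375.0 Hz


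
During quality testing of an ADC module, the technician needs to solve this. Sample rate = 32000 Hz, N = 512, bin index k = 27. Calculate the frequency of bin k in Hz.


Frequency of DFT bin k:
f_k = k * fs / N
    = 27 * 32000 / 512
    = 864000 / 512
    = 1687.5 Hz

1687.5 Hz


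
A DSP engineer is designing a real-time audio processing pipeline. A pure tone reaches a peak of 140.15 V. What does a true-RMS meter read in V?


RMS voltage for a sinusoidal waveform:
V_rms = V_peak / sqrt(2)
      = 140.15 / 1.414214
      = 99.101 V

99.101 V


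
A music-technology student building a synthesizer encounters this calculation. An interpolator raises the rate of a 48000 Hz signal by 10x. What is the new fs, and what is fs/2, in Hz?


Step 1 — output sample rate after interpolation by L:
fs_out = L * fs_in = 10 * 48000 = 480000 Hz

Step 2 — Nyquist frequency of the output stream:
f_Nyq = fs_out / 2 = 480000 / 2 = 240000.0 Hz

fs_out = 480000 Hz; f_Nyquist = 240000.0 Hz


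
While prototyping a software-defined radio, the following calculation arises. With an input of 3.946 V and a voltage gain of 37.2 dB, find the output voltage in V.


Output voltage from dB gain:
V_out = V_in * 10^(gain_dB / 20)
      = 3.946 * 10^(37.2 / 20)
      = 3.946 * 72.443596
      = 285.8624 V

285.8624 V


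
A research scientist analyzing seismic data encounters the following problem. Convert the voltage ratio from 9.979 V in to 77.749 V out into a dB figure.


Voltage gain in dB:
G = 20 * log10(Vout / Vin)
  = 20 * log10(77.749 / 9.979)
  = 20 * log10(7.791262)
  = 20 * 0.891608
  = 17.83 dB

17.83 dB


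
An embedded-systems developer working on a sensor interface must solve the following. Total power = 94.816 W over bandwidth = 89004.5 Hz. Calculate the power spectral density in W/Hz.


Power spectral density:
PSD = P / BW
    = 94.816 / 89004.5
    = 0.00106529 W/Hz

0.00106529 W/Hz


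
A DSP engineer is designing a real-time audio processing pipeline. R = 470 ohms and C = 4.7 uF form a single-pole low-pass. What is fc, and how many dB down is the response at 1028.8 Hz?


Step 1 — cutoff frequency:
fc = 1 / (2*pi*R*C)
C = 4.7 uF = 4.7e-06 F
fc = 1 / (2*pi*470*4.7e-06)
   = 72.0484 Hz

Step 2 — magnitude at f = 1028.8 Hz:
|H(f)| = 1 / sqrt(1 + (f/fc)^2)
f/fc = 1028.8 / 72.0484 = 14.27929
|H| = 1 / sqrt(1 + 203.898123) = 0.0698604
|H|_dB = 20*log10(0.0698604) = -23.12 dB

fc = 72.0484 Hz; |H(1028.8 Hz)| = -23.12 dB


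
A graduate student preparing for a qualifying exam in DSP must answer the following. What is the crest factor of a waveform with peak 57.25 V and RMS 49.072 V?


Crest factor is the ratio of peak to RMS:
CF = V_peak / V_rms
   = 57.25 / 49.072
   = 1.1667

1.1667


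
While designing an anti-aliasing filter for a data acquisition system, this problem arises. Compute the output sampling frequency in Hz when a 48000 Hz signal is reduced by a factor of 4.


Decimation reduces the sample rate:
fs_out = fs_in / M
       = 48000 / 4
       = 12000.0 Hz

12000.0 Hz


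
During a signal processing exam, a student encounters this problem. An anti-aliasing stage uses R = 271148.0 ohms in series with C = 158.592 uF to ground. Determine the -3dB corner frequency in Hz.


Cutoff frequency of a first-order RC filter:
fc = 1 / (2 * pi * R * C)
C = 158.592 uF = 0.000158592 F
fc = 1 / (2 * pi * 271148.0 * 0.000158592)
   = 1 / 270.1889289808
   = 0.003701 Hz

0.003701 Hz


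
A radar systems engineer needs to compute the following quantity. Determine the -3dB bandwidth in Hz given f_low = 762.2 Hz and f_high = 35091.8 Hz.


Bandwidth is the difference of -3dB frequencies:
BW = f_high - f_low
   = 35091.8 - 762.2
   = 34329.6 Hz

34329.6 Hz


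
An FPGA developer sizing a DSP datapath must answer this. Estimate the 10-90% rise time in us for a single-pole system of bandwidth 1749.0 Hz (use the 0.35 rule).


Rise time from bandwidth relationship:
tr = 0.35 / BW
   = 0.35 / 1749.0
   = 0.0002001143511 s
   = 200.1144 us

200.1144 us


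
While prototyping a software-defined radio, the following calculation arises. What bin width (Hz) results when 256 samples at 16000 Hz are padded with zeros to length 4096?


Frequency resolution after zero-padding:
N_padded = 256 * 16 = 4096
df = fs / N_padded
   = 16000 / 4096
   = 3.9062 Hz

3.9062 Hz


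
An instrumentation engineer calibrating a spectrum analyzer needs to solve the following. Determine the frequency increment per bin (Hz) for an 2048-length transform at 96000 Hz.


DFT frequency resolution:
df = fs / N
   = 96000 / 2048
   = 46.875 Hz

46.875 Hz


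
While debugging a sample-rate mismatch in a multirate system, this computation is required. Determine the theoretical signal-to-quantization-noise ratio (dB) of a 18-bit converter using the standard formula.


Theoretical SNR for a full-scale sinusoid:
SNR = 6.02 * N + 1.76
    = 6.02 * 18 + 1.76
    = 108.36 + 1.76
    = 110.12 dB

110.12 dB


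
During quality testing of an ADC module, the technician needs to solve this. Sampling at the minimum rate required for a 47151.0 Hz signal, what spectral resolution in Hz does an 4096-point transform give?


Step 1 — Nyquist sampling rate:
fs = 2 * fmax = 2 * 47151.0 = 94302.0 Hz

Step 2 — DFT bin spacing:
df = fs / N = 94302.0 / 4096 = 23.0229 Hz

23.0229 Hz


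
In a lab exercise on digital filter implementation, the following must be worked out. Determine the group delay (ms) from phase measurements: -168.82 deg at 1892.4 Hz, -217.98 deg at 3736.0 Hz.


Group delay from phase difference:
tau = -d(phi)/d(omega)
d(phi) = -49.16 deg = -0.858004 rad
d(omega) = 2*pi*(3736.0 - 1892.4) = 11583.6804 rad/s
tau = -(-0.858004) / 11583.6804
    = 0.0741 ms

0.0741 ms


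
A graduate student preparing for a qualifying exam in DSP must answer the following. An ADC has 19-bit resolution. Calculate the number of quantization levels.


Number of quantization levels = 2^N
= 2^19
= 524288

524288


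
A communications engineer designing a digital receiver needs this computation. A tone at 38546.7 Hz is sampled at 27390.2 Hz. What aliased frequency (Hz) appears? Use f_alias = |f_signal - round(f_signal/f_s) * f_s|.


Compute the nearest integer multiple of fs to the signal:
n = round(38546.7 / 27390.2) = 1
f_alias = |38546.7 - 1 * 27390.2|
        = |38546.7 - 27390.2|
        = 11156.5 Hz

11156.5


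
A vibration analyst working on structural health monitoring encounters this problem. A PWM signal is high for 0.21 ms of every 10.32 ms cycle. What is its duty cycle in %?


Duty cycle as a percentage:
DC = (t_on / T) * 100
   = (0.21 / 10.32) * 100
   = 0.020349 * 100
   = 2.03 %

2.03 %


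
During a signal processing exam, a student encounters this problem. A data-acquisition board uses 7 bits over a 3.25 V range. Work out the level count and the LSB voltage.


Step 1 — number of quantization levels:
L = 2^N = 2^7 = 128

Step 2 — LSB step size:
delta = Vfs / L
      = 3.25 / 128
      = 0.02539062 V

Levels = 128; step size = 0.02539062 V


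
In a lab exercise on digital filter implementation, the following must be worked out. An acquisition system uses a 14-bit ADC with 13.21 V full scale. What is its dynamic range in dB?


Dynamic range from full-scale to LSB:
V_min = V_max / 2^bits = 13.21 / 2^14
DR = 20 * log10(V_max / V_min)
   = 20 * log10(2^14)
   = 20 * 14 * log10(2)
   = 84.29 dB

84.29 dB


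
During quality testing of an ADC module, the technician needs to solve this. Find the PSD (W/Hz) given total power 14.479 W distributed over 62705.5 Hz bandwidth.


Power spectral density:
PSD = P / BW
    = 14.479 / 62705.5
    = 0.0002309 W/Hz

0.0002309 W/Hz


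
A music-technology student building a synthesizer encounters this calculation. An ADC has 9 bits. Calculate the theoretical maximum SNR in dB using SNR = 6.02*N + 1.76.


Theoretical SNR for a full-scale sinusoid:
SNR = 6.02 * N + 1.76
    = 6.02 * 9 + 1.76
    = 54.18 + 1.76
    = 55.94 dB

55.94 dB


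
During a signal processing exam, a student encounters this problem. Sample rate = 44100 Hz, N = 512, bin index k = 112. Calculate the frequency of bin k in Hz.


Frequency of DFT bin k:
f_k = k * fs / N
    = 112 * 44100 / 512
    = 4939200 / 512
    = 9646.875 Hz

9646.875 Hz


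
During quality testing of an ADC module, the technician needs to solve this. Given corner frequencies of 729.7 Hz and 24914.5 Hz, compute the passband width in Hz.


Bandwidth is the difference of -3dB frequencies:
BW = f_high - f_low
   = 24914.5 - 729.7
   = 24184.8 Hz

24184.8 Hz


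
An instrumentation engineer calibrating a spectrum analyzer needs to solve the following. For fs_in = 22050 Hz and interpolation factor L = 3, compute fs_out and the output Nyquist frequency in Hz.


Step 1 — output sample rate after interpolation by L:
fs_out = L * fs_in = 3 * 22050 = 66150 Hz

Step 2 — Nyquist frequency of the output stream:
f_Nyq = fs_out / 2 = 66150 / 2 = 33075.0 Hz

fs_out = 66150 Hz; f_Nyquist = 33075.0 Hz


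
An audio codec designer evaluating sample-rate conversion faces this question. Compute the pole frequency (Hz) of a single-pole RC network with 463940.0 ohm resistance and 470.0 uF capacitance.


Cutoff frequency of a first-order RC filter:
fc = 1 / (2 * pi * R * C)
C = 470.0 uF = 0.00047 F
fc = 1 / (2 * pi * 463940.0 * 0.00047)
   = 1 / 1370.0598659641
   = 0.00073 Hz

0.00073 Hz


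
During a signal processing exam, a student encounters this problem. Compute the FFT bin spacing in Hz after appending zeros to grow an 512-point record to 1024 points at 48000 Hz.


Frequency resolution after zero-padding:
N_padded = 512 * 2 = 1024
df = fs / N_padded
   = 48000 / 1024
   = 46.875 Hz

46.875 Hz


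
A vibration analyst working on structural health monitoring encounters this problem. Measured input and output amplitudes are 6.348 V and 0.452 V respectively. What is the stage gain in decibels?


Voltage gain in dB:
G = 20 * log10(Vout / Vin)
  = 20 * log10(0.452 / 6.348)
  = 20 * log10(0.071204)
  = 20 * -1.147498
  = -22.95 dB

-22.95 dB


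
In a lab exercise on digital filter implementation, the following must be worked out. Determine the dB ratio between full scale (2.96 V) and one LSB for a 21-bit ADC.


Dynamic range from full-scale to LSB:
V_min = V_max / 2^bits = 2.96 / 2^21
DR = 20 * log10(V_max / V_min)
   = 20 * log10(2^21)
   = 20 * 21 * log10(2)
   = 126.43 dB

126.43 dB


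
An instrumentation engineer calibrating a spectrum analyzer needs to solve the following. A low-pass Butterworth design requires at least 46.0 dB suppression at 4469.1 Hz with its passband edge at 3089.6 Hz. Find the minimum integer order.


Butterworth filter order formula:
n = log10(10^(A/10) - 1) / (2 * log10(f_stop/f_pass))
10^(46.0/10) - 1 = 39809.7171
f_stop/f_pass = 4469.1 / 3089.6 = 1.4465
n = 14.3465 -> ceil = 15

15


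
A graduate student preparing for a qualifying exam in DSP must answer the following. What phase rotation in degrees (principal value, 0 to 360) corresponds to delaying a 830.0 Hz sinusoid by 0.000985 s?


Phase shift from frequency and time delay:
phi = 360 * f * t_delay
    = 360 * 830.0 * 0.000985
    = 294.32 degrees
    mod 360 = 294.32 degrees

294.32 degrees


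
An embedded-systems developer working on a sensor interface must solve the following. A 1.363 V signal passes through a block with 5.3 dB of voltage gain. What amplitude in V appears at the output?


Output voltage from dB gain:
V_out = V_in * 10^(gain_dB / 20)
      = 1.363 * 10^(5.3 / 20)
      = 1.363 * 1.840772
      = 2.509 V

2.509 V


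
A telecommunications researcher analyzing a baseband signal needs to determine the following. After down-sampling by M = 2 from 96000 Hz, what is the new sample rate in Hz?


Decimation reduces the sample rate:
fs_out = fs_in / M
       = 96000 / 2
       = 48000.0 Hz

48000.0 Hz


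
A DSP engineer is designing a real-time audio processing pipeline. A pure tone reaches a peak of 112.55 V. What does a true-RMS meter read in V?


RMS voltage for a sinusoidal waveform:
V_rms = V_peak / sqrt(2)
      = 112.55 / 1.414214
      = 79.585 V

79.585 V


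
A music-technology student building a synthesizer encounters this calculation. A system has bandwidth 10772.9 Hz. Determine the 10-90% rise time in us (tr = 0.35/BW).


Rise time from bandwidth relationship:
tr = 0.35 / BW
   = 0.35 / 10772.9
   = 3.248893056e-05 s
   = 32.4889 us

32.4889 us
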